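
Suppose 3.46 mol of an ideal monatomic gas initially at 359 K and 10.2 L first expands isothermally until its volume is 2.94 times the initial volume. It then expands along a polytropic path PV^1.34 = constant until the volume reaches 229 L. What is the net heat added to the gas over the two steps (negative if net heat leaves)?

P₁ = nRT₁/V₁ = 3.46×8.314×359/10.2 = 1010 kPa.
Step 1 — Isothermal: T stays 359 K; PV = const ⇒ V₂ = 30.0 L, P₂ = 344 kPa.
ΔU = 0 (ideal gas, T constant).
W = nRT ln(V₂/V₁) = 3.46×8.314×359×ln(2.94) = 11100 J.
Q = ΔU + W = 11100 J.
State after step 1: P = 344 kPa, V = 30.0 L, T = 359 K.
Step 2 — Polytropic n=1.34: T₂ = T₁(V₁/V₂)^(n−1) = 359×(0.131)^0.34 = 180 K; P₂ = P₁(V₁/V₂)^n = 22.6 kPa.
W = (P₁V₁−P₂V₂)/(n−1) = (344×30.0−22.6×229)/0.34 = 15200 J.
ΔU = nCvΔT = 3.46×12.5×(180−359) = -7730 J.
Q = ΔU + W = 7430 J.
Net over both steps: W = 26300 J, Q = 18600 J, ΔU = -7730 J.

18600 J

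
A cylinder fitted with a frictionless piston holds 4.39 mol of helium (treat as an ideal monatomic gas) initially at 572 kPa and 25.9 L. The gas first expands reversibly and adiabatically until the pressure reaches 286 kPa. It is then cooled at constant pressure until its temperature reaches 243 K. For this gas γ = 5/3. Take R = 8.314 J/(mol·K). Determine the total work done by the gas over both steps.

3020 J

T₁ = P₁V₁/(nR) = 572×25.9/(4.39×8.314) = 406 K.
Step 1 — Adiabatic: T₂/T₁ = (P₂/P₁)^((γ−1)/γ) ⇒ T₂ = 406×(0.500)^0.400 = 308 K; V₂ = 39.3 L.
ΔU = nCvΔT = 4.39×12.5×(308−406) = -5380 J.
Q = 0 for an adiabatic process, so W = −ΔU = 5380 J.
State after step 1: P = 286 kPa, V = 39.3 L, T = 308 K.
Step 2 — Isobaric: P stays 286 kPa; V/T = const ⇒ T₂ = 243 K, V₂ = 31.0 L.
W = PΔV = 286×(31.0−39.3) kPa·L = -2360 J.
ΔU = nCvΔT = 4.39×12.5×(243−308) = -3540 J.
Q = ΔU + W = nCpΔT = -5900 J.
Net over both steps: W = 3020 J, Q = -5900 J, ΔU = -8920 J.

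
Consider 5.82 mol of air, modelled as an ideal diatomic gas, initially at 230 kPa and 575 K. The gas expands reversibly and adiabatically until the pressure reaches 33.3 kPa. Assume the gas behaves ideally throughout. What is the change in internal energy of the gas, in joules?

-29500 J

V₁ = nRT₁/P₁ = 5.82×8.314×575/230 = 121 L.
Adiabatic: T₂/T₁ = (P₂/P₁)^((γ−1)/γ) ⇒ T₂ = 575×(0.145)^0.286 = 331 K; V₂ = 481 L.
For an ideal gas ΔU = nCvΔT with Cv = (5/2)R = 20.8 J/(mol·K).
ΔU = 5.82×20.8×(331−575) = -29500 J.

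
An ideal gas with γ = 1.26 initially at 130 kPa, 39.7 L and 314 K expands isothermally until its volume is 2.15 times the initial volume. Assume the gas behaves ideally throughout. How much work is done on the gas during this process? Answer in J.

-3950 J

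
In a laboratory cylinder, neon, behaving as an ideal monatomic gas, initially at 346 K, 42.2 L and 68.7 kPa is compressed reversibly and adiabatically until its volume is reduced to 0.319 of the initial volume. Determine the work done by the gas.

-4970 J

n = P₁V₁/(RT₁) = 68.7×42.2/(8.314×346) = 1.01 mol.
Adiabatic: TV^(γ−1) = const ⇒ T₂ = 346×(3.13)^0.667 = 741 K; PV^γ = const ⇒ P₂ = 461 kPa.
ΔU = nCvΔT = 1.01×12.5×(741−346) = 4970 J.
Q = 0 for an adiabatic process, so W = −ΔU = -4970 J.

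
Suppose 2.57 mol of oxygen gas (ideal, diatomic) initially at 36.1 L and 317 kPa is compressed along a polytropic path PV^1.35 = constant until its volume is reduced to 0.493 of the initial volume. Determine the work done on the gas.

9180 J

T₁ = P₁V₁/(nR) = 317×36.1/(2.57×8.314) = 536 K.
Polytropic n=1.35: T₂ = T₁(V₁/V₂)^(n−1) = 536×(2.03)^0.35 = 686 K; P₂ = P₁(V₁/V₂)^n = 824 kPa.
W = (P₁V₁−P₂V₂)/(n−1) = (317×36.1−824×17.8)/0.35 = -9180 J.
Work done on the gas = −W_by = 9180 J.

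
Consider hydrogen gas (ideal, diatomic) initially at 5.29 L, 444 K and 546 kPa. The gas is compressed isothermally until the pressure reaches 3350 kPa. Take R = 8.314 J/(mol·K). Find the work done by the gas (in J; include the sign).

n = P₁V₁/(RT₁) = 546×5.29/(8.314×444) = 0.782 mol.
Isothermal: T stays 444 K; PV = const ⇒ V₂ = 0.862 L, P₂ = 3350 kPa.
W = nRT ln(V₂/V₁) = 0.782×8.314×444×ln(0.163) = -5240 J.

-5240 J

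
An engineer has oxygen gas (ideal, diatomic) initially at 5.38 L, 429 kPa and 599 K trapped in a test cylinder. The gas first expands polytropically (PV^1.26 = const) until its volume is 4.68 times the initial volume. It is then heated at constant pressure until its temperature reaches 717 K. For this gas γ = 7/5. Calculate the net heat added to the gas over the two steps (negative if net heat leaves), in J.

5290 J

n = P₁V₁/(RT₁) = 429×5.38/(8.314×599) = 0.463 mol.
Step 1 — Polytropic n=1.26: T₂ = T₁(V₁/V₂)^(n−1) = 599×(0.214)^0.26 = 401 K; P₂ = P₁(V₁/V₂)^n = 61.4 kPa.
W = (P₁V₁−P₂V₂)/(n−1) = (429×5.38−61.4×25.2)/0.26 = 2930 J.
ΔU = nCvΔT = 0.463×20.8×(401−599) = -1910 J.
Q = ΔU + W = 1030 J.
State after step 1: P = 61.4 kPa, V = 25.2 L, T = 401 K.
Step 2 — Isobaric: P stays 61.4 kPa; V/T = const ⇒ T₂ = 717 K, V₂ = 45.0 L.
W = PΔV = 61.4×(45.0−25.2) kPa·L = 1220 J.
ΔU = nCvΔT = 0.463×20.8×(717−401) = 3040 J.
Q = ΔU + W = nCpΔT = 4260 J.
Net over both steps: W = 4150 J, Q = 5290 J, ΔU = 1140 J.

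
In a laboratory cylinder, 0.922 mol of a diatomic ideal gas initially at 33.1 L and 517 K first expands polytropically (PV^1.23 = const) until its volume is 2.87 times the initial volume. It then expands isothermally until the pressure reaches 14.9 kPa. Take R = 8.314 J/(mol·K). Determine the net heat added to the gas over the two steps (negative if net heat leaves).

P₁ = nRT₁/V₁ = 0.922×8.314×517/33.1 = 120 kPa.
Step 1 — Polytropic n=1.23: T₂ = T₁(V₁/V₂)^(n−1) = 517×(0.348)^0.23 = 406 K; P₂ = P₁(V₁/V₂)^n = 32.7 kPa.
W = (P₁V₁−P₂V₂)/(n−1) = (120×33.1−32.7×95.0)/0.23 = 3710 J.
ΔU = nCvΔT = 0.922×20.8×(406−517) = -2130 J.
Q = ΔU + W = 1580 J.
State after step 1: P = 32.7 kPa, V = 95.0 L, T = 406 K.
Step 2 — Isothermal: T stays 406 K; PV = const ⇒ V₂ = 209 L, P₂ = 14.9 kPa.
ΔU = 0 (ideal gas, T constant).
W = nRT ln(V₂/V₁) = 0.922×8.314×406×ln(2.20) = 2450 J.
Q = ΔU + W = 2450 J.
Net over both steps: W = 6160 J, Q = 4020 J, ΔU = -2130 J.

4020 J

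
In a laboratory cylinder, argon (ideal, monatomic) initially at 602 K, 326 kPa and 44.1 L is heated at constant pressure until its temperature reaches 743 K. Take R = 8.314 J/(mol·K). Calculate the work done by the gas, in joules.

3370 J

n = P₁V₁/(RT₁) = 326×44.1/(8.314×602) = 2.87 mol.
Isobaric: P stays 326 kPa; V/T = const ⇒ T₂ = 743 K, V₂ = 54.4 L.
W = PΔV = 326×(54.4−44.1) kPa·L = 3370 J.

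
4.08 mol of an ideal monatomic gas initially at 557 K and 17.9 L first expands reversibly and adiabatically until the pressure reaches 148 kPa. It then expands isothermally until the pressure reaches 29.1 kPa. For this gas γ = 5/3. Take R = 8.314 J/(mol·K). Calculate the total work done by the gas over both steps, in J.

29400 J

P₁ = nRT₁/V₁ = 4.08×8.314×557/17.9 = 1060 kPa.
Step 1 — Adiabatic: T₂/T₁ = (P₂/P₁)^((γ−1)/γ) ⇒ T₂ = 557×(0.140)^0.400 = 254 K; V₂ = 58.2 L.
ΔU = nCvΔT = 4.08×12.5×(254−557) = -15400 J.
Q = 0 for an adiabatic process, so W = −ΔU = 15400 J.
State after step 1: P = 148 kPa, V = 58.2 L, T = 254 K.
Step 2 — Isothermal: T stays 254 K; PV = const ⇒ V₂ = 296 L, P₂ = 29.1 kPa.
ΔU = 0 (ideal gas, T constant).
W = nRT ln(V₂/V₁) = 4.08×8.314×254×ln(5.09) = 14000 J.
Q = ΔU + W = 14000 J.
Net over both steps: W = 29400 J, Q = 14000 J, ΔU = -15400 J.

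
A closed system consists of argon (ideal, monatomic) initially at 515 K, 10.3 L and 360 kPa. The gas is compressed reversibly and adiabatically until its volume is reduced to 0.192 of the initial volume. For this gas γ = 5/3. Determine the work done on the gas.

11200 J

n = P₁V₁/(RT₁) = 360×10.3/(8.314×515) = 0.866 mol.
Adiabatic: TV^(γ−1) = const ⇒ T₂ = 515×(5.21)^0.667 = 1550 K; PV^γ = const ⇒ P₂ = 5630 kPa.
ΔU = nCvΔT = 0.866×12.5×(1550−515) = 11200 J.
Q = 0 for an adiabatic process, so W = −ΔU = -11200 J.
Work done on the gas = −W_by = 11200 J.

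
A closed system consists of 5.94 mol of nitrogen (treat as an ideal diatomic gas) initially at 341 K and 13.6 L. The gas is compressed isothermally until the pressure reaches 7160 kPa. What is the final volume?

2.35 L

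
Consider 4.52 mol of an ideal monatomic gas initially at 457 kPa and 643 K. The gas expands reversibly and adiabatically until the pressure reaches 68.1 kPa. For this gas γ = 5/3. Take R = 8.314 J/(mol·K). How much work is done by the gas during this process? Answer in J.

V₁ = nRT₁/P₁ = 4.52×8.314×643/457 = 52.9 L.
Adiabatic: T₂/T₁ = (P₂/P₁)^((γ−1)/γ) ⇒ T₂ = 643×(0.149)^0.400 = 300 K; V₂ = 166 L.
ΔU = nCvΔT = 4.52×12.5×(300−643) = -19300 J.
Q = 0 for an adiabatic process, so W = −ΔU = 19300 J.

19300 J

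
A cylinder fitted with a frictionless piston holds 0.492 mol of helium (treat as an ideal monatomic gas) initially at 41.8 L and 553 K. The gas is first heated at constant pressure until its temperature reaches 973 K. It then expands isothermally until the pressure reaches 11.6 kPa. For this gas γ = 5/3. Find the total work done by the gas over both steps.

7850 J

P₁ = nRT₁/V₁ = 0.492×8.314×553/41.8 = 54.1 kPa.
Step 1 — Isobaric: P stays 54.1 kPa; V/T = const ⇒ T₂ = 973 K, V₂ = 73.5 L.
W = PΔV = 54.1×(73.5−41.8) kPa·L = 1720 J.
ΔU = nCvΔT = 0.492×12.5×(973−553) = 2580 J.
Q = ΔU + W = nCpΔT = 4300 J.
State after step 1: P = 54.1 kPa, V = 73.5 L, T = 973 K.
Step 2 — Isothermal: T stays 973 K; PV = const ⇒ V₂ = 343 L, P₂ = 11.6 kPa.
ΔU = 0 (ideal gas, T constant).
W = nRT ln(V₂/V₁) = 0.492×8.314×973×ln(4.67) = 6130 J.
Q = ΔU + W = 6130 J.
Net over both steps: W = 7850 J, Q = 10400 J, ΔU = 2580 J.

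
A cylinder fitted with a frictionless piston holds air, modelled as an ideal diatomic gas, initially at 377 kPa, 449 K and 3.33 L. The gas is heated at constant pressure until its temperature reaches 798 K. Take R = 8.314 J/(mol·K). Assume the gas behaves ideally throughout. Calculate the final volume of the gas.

Isobaric: P stays 377 kPa; V/T = const ⇒ T₂ = 798 K, V₂ = 5.92 L.

5.92 L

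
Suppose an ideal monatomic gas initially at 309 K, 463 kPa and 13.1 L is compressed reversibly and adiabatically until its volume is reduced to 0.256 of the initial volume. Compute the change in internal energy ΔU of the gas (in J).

13500 J

n = P₁V₁/(RT₁) = 463×13.1/(8.314×309) = 2.36 mol.
Adiabatic: TV^(γ−1) = const ⇒ T₂ = 309×(3.91)^0.667 = 766 K; PV^γ = const ⇒ P₂ = 4490 kPa.
For an ideal gas ΔU = nCvΔT with Cv = (3/2)R = 12.5 J/(mol·K).
ΔU = 2.36×12.5×(766−309) = 13500 J.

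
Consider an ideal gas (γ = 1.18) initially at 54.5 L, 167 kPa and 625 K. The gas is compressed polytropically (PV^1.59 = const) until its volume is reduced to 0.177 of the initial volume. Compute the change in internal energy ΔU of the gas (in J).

89900 J

n = P₁V₁/(RT₁) = 167×54.5/(8.314×625) = 1.75 mol.
Polytropic n=1.59: T₂ = T₁(V₁/V₂)^(n−1) = 625×(5.65)^0.59 = 1740 K; P₂ = P₁(V₁/V₂)^n = 2620 kPa.
For an ideal gas ΔU = nCvΔT with Cv = R/(γ−1) = 46.2 J/(mol·K).
ΔU = 1.75×46.2×(1740−625) = 89900 J.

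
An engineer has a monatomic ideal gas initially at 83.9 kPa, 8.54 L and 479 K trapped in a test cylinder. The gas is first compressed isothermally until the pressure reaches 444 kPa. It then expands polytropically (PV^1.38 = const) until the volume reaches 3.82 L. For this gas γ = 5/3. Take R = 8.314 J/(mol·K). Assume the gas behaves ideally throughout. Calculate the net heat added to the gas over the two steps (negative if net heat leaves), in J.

n = P₁V₁/(RT₁) = 83.9×8.54/(8.314×479) = 0.180 mol.
Step 1 — Isothermal: T stays 479 K; PV = const ⇒ V₂ = 1.61 L, P₂ = 444 kPa.
ΔU = 0 (ideal gas, T constant).
W = nRT ln(V₂/V₁) = 0.180×8.314×479×ln(0.189) = -1190 J.
Q = ΔU + W = -1190 J.
State after step 1: P = 444 kPa, V = 1.61 L, T = 479 K.
Step 2 — Polytropic n=1.38: T₂ = T₁(V₁/V₂)^(n−1) = 479×(0.422)^0.38 = 345 K; P₂ = P₁(V₁/V₂)^n = 135 kPa.
W = (P₁V₁−P₂V₂)/(n−1) = (444×1.61−135×3.82)/0.38 = 527 J.
ΔU = nCvΔT = 0.180×12.5×(345−479) = -300 J.
Q = ΔU + W = 226 J.
Net over both steps: W = -667 J, Q = -967 J, ΔU = -300 J.

-967 J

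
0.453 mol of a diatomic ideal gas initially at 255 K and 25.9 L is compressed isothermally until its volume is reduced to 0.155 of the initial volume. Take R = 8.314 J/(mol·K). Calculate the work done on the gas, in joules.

1790 J

P₁ = nRT₁/V₁ = 0.453×8.314×255/25.9 = 37.1 kPa.
Isothermal: T stays 255 K; PV = const ⇒ V₂ = 4.01 L, P₂ = 239 kPa.
W = nRT ln(V₂/V₁) = 0.453×8.314×255×ln(0.155) = -1790 J.
Work done on the gas = −W_by = 1790 J.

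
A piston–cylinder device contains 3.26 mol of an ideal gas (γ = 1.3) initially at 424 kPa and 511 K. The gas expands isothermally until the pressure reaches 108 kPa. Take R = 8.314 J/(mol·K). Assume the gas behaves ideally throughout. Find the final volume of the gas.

V₁ = nRT₁/P₁ = 3.26×8.314×511/424 = 32.7 L.
Isothermal: T stays 511 K; PV = const ⇒ V₂ = 128 L, P₂ = 108 kPa.

128 L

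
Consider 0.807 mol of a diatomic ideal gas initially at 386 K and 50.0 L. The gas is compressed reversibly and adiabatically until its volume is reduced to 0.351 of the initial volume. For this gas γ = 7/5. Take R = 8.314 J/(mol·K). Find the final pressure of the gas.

224 kPa

P₁ = nRT₁/V₁ = 0.807×8.314×386/50.0 = 51.8 kPa.
Adiabatic: TV^(γ−1) = const ⇒ T₂ = 386×(2.85)^0.400 = 587 K; PV^γ = const ⇒ P₂ = 224 kPa.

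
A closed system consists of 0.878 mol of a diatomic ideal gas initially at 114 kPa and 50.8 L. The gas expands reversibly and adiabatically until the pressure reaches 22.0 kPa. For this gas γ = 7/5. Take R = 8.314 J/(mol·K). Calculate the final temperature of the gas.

496 K

T₁ = P₁V₁/(nR) = 114×50.8/(0.878×8.314) = 793 K.
Adiabatic: T₂/T₁ = (P₂/P₁)^((γ−1)/γ) ⇒ T₂ = 793×(0.193)^0.286 = 496 K; V₂ = 165 L.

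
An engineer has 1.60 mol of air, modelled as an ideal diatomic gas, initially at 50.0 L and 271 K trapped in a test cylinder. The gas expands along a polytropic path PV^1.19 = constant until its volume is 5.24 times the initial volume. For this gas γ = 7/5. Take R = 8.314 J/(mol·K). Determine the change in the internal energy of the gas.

-2430 J

P₁ = nRT₁/V₁ = 1.60×8.314×271/50.0 = 72.1 kPa.
Polytropic n=1.19: T₂ = T₁(V₁/V₂)^(n−1) = 271×(0.191)^0.19 = 198 K; P₂ = P₁(V₁/V₂)^n = 10.0 kPa.
For an ideal gas ΔU = nCvΔT with Cv = (5/2)R = 20.8 J/(mol·K).
ΔU = 1.60×20.8×(198−271) = -2430 J.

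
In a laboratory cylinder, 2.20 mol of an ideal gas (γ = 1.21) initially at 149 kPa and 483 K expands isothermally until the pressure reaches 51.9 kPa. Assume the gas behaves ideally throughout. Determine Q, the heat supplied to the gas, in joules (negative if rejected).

V₁ = nRT₁/P₁ = 2.20×8.314×483/149 = 59.3 L.
Isothermal: T stays 483 K; PV = const ⇒ V₂ = 170 L, P₂ = 51.9 kPa.
ΔU = 0 (ideal gas, T constant).
W = nRT ln(V₂/V₁) = 2.20×8.314×483×ln(2.87) = 9320 J.
Q = ΔU + W = 9320 J.

9320 J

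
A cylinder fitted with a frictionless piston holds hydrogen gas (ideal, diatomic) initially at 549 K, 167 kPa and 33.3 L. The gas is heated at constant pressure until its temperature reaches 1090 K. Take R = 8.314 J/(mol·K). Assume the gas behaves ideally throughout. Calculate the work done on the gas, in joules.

n = P₁V₁/(RT₁) = 167×33.3/(8.314×549) = 1.22 mol.
Isobaric: P stays 167 kPa; V/T = const ⇒ T₂ = 1090 K, V₂ = 66.1 L.
W = PΔV = 167×(66.1−33.3) kPa·L = 5480 J.
Work done on the gas = −W_by = -5480 J.

-5480 J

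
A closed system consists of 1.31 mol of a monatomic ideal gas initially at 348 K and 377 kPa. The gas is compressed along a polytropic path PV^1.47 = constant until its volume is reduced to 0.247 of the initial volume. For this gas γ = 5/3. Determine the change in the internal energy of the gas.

5280 J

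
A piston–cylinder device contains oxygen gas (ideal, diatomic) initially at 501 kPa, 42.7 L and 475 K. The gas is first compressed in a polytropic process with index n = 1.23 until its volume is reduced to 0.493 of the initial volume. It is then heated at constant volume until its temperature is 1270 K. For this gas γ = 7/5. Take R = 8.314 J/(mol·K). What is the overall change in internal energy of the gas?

n = P₁V₁/(RT₁) = 501×42.7/(8.314×475) = 5.42 mol.
Step 1 — Polytropic n=1.23: T₂ = T₁(V₁/V₂)^(n−1) = 475×(2.03)^0.23 = 559 K; P₂ = P₁(V₁/V₂)^n = 1200 kPa.
W = (P₁V₁−P₂V₂)/(n−1) = (501×42.7−1200×21.1)/0.23 = -16400 J.
ΔU = nCvΔT = 5.42×20.8×(559−475) = 9450 J.
Q = ΔU + W = -6980 J.
State after step 1: P = 1200 kPa, V = 21.1 L, T = 559 K.
Step 2 — Isochoric: V stays 21.1 L; P/T = const ⇒ T₂ = 1270 K, P₂ = 2720 kPa.
W = 0 (no volume change).
ΔU = nCvΔT = 5.42×20.8×(1270−559) = 80100 J.
Q = ΔU = 80100 J.
Net over both steps: W = -16400 J, Q = 73100 J, ΔU = 89500 J.

89500 J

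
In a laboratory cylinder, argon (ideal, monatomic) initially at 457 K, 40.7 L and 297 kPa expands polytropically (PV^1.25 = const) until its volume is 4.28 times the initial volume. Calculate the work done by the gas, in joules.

n = P₁V₁/(RT₁) = 297×40.7/(8.314×457) = 3.18 mol.
Polytropic n=1.25: T₂ = T₁(V₁/V₂)^(n−1) = 457×(0.234)^0.25 = 318 K; P₂ = P₁(V₁/V₂)^n = 48.2 kPa.
W = (P₁V₁−P₂V₂)/(n−1) = (297×40.7−48.2×174)/0.25 = 14700 J.

14700 J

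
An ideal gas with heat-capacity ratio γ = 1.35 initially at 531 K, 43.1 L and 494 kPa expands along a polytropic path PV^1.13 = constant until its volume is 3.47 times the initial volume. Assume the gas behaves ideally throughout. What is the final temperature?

452 K

Polytropic n=1.13: T₂ = T₁(V₁/V₂)^(n−1) = 531×(0.288)^0.13 = 452 K; P₂ = P₁(V₁/V₂)^n = 121 kPa.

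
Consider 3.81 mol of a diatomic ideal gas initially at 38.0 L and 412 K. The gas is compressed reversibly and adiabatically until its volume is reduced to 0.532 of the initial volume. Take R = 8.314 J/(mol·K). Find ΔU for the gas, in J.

9370 J

P₁ = nRT₁/V₁ = 3.81×8.314×412/38.0 = 343 kPa.
Adiabatic: TV^(γ−1) = const ⇒ T₂ = 412×(1.88)^0.400 = 530 K; PV^γ = const ⇒ P₂ = 831 kPa.
For an ideal gas ΔU = nCvΔT with Cv = (5/2)R = 20.8 J/(mol·K).
ΔU = 3.81×20.8×(530−412) = 9370 J.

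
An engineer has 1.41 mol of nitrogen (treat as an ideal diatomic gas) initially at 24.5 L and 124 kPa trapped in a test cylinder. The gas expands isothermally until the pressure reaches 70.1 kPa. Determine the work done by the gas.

T₁ = P₁V₁/(nR) = 124×24.5/(1.41×8.314) = 259 K.
Isothermal: T stays 259 K; PV = const ⇒ V₂ = 43.3 L, P₂ = 70.1 kPa.
W = nRT ln(V₂/V₁) = 1.41×8.314×259×ln(1.77) = 1730 J.

1730 J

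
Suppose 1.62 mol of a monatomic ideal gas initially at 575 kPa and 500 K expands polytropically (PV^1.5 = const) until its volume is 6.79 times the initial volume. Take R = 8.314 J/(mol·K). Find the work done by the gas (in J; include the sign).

V₁ = nRT₁/P₁ = 1.62×8.314×500/575 = 11.7 L.
Polytropic n=1.5: T₂ = T₁(V₁/V₂)^(n−1) = 500×(0.147)^0.50 = 192 K; P₂ = P₁(V₁/V₂)^n = 32.5 kPa.
W = (P₁V₁−P₂V₂)/(n−1) = (575×11.7−32.5×79.5)/0.50 = 8300 J.

8300 J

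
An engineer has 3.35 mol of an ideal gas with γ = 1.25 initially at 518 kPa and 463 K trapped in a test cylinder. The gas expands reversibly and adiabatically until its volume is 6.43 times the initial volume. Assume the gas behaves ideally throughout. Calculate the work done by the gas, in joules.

V₁ = nRT₁/P₁ = 3.35×8.314×463/518 = 24.9 L.
Adiabatic: TV^(γ−1) = const ⇒ T₂ = 463×(0.156)^0.250 = 291 K; PV^γ = const ⇒ P₂ = 50.6 kPa.
ΔU = nCvΔT = 3.35×33.3×(291−463) = -19200 J.
Q = 0 for an adiabatic process, so W = −ΔU = 19200 J.

19200 J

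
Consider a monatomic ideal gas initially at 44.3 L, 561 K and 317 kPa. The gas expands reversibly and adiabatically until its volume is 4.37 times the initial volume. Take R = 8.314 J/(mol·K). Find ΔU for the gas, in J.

n = P₁V₁/(RT₁) = 317×44.3/(8.314×561) = 3.01 mol.
Adiabatic: TV^(γ−1) = const ⇒ T₂ = 561×(0.229)^0.667 = 210 K; PV^γ = const ⇒ P₂ = 27.1 kPa.
For an ideal gas ΔU = nCvΔT with Cv = (3/2)R = 12.5 J/(mol·K).
ΔU = 3.01×12.5×(210−561) = -13200 J.

-13200 J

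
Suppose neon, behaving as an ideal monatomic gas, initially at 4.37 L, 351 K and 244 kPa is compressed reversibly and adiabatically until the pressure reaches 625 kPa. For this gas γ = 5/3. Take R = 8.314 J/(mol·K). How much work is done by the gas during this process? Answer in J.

-731 J

n = P₁V₁/(RT₁) = 244×4.37/(8.314×351) = 0.365 mol.
Adiabatic: T₂/T₁ = (P₂/P₁)^((γ−1)/γ) ⇒ T₂ = 351×(2.56)^0.400 = 511 K; V₂ = 2.49 L.
ΔU = nCvΔT = 0.365×12.5×(511−351) = 731 J.
Q = 0 for an adiabatic process, so W = −ΔU = -731 J.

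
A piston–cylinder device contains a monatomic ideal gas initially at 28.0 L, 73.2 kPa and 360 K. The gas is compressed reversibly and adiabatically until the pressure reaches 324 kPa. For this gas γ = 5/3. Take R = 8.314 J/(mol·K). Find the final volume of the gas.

Adiabatic: T₂/T₁ = (P₂/P₁)^((γ−1)/γ) ⇒ T₂ = 360×(4.43)^0.400 = 653 K; V₂ = 11.5 L.

11.5 L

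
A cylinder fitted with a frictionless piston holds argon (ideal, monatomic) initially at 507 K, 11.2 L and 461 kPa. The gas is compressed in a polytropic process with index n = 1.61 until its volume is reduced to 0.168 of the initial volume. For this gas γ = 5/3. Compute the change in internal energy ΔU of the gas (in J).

15200 J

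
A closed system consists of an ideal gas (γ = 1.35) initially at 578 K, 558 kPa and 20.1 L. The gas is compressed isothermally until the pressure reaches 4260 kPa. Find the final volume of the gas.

2.63 L

Isothermal: T stays 578 K; PV = const ⇒ V₂ = 2.63 L, P₂ = 4260 kPa.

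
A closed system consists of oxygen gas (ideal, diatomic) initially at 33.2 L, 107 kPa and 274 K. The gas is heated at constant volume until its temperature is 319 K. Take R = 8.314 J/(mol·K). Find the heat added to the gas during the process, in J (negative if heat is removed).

1460 J

n = P₁V₁/(RT₁) = 107×33.2/(8.314×274) = 1.56 mol.
Isochoric: V stays 33.2 L; P/T = const ⇒ T₂ = 319 K, P₂ = 125 kPa.
W = 0 (no volume change).
ΔU = nCvΔT = 1.56×20.8×(319−274) = 1460 J.
Q = ΔU = 1460 J.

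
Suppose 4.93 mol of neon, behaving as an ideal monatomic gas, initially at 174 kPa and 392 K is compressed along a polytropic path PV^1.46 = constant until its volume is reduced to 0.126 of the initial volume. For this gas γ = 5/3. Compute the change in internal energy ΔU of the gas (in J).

V₁ = nRT₁/P₁ = 4.93×8.314×392/174 = 92.3 L.
Polytropic n=1.46: T₂ = T₁(V₁/V₂)^(n−1) = 392×(7.94)^0.46 = 1020 K; P₂ = P₁(V₁/V₂)^n = 3580 kPa.
For an ideal gas ΔU = nCvΔT with Cv = (3/2)R = 12.5 J/(mol·K).
ΔU = 4.93×12.5×(1020−392) = 38400 J.

38400 J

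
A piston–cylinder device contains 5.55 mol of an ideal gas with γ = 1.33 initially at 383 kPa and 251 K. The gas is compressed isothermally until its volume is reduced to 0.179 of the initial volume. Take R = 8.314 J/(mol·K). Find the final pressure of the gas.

2140 kPa

V₁ = nRT₁/P₁ = 5.55×8.314×251/383 = 30.2 L.
Isothermal: T stays 251 K; PV = const ⇒ V₂ = 5.41 L, P₂ = 2140 kPa.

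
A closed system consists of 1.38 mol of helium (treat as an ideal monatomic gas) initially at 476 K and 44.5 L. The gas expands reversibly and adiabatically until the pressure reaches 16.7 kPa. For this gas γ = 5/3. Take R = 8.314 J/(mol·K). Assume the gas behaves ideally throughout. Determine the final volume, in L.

P₁ = nRT₁/V₁ = 1.38×8.314×476/44.5 = 123 kPa.
Adiabatic: T₂/T₁ = (P₂/P₁)^((γ−1)/γ) ⇒ T₂ = 476×(0.136)^0.400 = 214 K; V₂ = 147 L.

147 L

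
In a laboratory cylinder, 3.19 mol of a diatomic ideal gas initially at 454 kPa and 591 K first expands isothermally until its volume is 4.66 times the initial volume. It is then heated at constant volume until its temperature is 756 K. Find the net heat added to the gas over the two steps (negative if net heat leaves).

V₁ = nRT₁/P₁ = 3.19×8.314×591/454 = 34.5 L.
Step 1 — Isothermal: T stays 591 K; PV = const ⇒ V₂ = 161 L, P₂ = 97.4 kPa.
ΔU = 0 (ideal gas, T constant).
W = nRT ln(V₂/V₁) = 3.19×8.314×591×ln(4.66) = 24100 J.
Q = ΔU + W = 24100 J.
State after step 1: P = 97.4 kPa, V = 161 L, T = 591 K.
Step 2 — Isochoric: V stays 161 L; P/T = const ⇒ T₂ = 756 K, P₂ = 125 kPa.
W = 0 (no volume change).
ΔU = nCvΔT = 3.19×20.8×(756−591) = 10900 J.
Q = ΔU = 10900 J.
Net over both steps: W = 24100 J, Q = 35100 J, ΔU = 10900 J.

35100 J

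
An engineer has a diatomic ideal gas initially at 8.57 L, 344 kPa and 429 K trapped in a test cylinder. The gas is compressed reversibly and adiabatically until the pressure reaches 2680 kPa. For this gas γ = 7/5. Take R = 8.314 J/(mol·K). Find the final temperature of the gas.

Adiabatic: T₂/T₁ = (P₂/P₁)^((γ−1)/γ) ⇒ T₂ = 429×(7.79)^0.286 = 771 K; V₂ = 1.98 L.

771 K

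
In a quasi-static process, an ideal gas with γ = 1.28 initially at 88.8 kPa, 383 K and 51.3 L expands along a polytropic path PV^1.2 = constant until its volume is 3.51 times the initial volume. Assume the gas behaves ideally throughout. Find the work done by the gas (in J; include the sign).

n = P₁V₁/(RT₁) = 88.8×51.3/(8.314×383) = 1.43 mol.
Polytropic n=1.2: T₂ = T₁(V₁/V₂)^(n−1) = 383×(0.285)^0.20 = 298 K; P₂ = P₁(V₁/V₂)^n = 19.7 kPa.
W = (P₁V₁−P₂V₂)/(n−1) = (88.8×51.3−19.7×180)/0.20 = 5060 J.

5060 J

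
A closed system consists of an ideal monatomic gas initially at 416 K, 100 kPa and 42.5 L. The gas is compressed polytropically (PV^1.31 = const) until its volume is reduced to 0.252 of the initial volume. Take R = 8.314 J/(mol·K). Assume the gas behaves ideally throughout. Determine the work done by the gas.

-7310 J

n = P₁V₁/(RT₁) = 100×42.5/(8.314×416) = 1.23 mol.
Polytropic n=1.31: T₂ = T₁(V₁/V₂)^(n−1) = 416×(3.97)^0.31 = 638 K; P₂ = P₁(V₁/V₂)^n = 608 kPa.
W = (P₁V₁−P₂V₂)/(n−1) = (100×42.5−608×10.7)/0.31 = -7310 J.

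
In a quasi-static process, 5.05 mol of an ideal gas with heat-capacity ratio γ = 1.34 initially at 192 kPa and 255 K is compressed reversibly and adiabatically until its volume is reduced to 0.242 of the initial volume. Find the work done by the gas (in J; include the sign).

-19500 J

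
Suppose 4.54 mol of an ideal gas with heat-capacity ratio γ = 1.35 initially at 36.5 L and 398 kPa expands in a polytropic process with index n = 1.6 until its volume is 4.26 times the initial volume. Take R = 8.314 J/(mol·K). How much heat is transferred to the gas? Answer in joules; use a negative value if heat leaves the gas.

T₁ = P₁V₁/(nR) = 398×36.5/(4.54×8.314) = 385 K.
Polytropic n=1.6: T₂ = T₁(V₁/V₂)^(n−1) = 385×(0.235)^0.60 = 161 K; P₂ = P₁(V₁/V₂)^n = 39.2 kPa.
W = (P₁V₁−P₂V₂)/(n−1) = (398×36.5−39.2×155)/0.60 = 14100 J.
ΔU = nCvΔT = 4.54×23.8×(161−385) = -24100 J.
Q = ΔU + W = -10000 J.

-10000 J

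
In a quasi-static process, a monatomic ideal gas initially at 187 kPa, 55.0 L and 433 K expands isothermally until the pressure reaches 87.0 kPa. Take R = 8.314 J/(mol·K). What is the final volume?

Isothermal: T stays 433 K; PV = const ⇒ V₂ = 118 L, P₂ = 87.0 kPa.

118 L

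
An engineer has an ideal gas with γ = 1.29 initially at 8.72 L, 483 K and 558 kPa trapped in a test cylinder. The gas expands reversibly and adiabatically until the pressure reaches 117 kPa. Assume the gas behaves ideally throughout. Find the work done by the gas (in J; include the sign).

n = P₁V₁/(RT₁) = 558×8.72/(8.314×483) = 1.21 mol.
Adiabatic: T₂/T₁ = (P₂/P₁)^((γ−1)/γ) ⇒ T₂ = 483×(0.210)^0.225 = 340 K; V₂ = 29.3 L.
ΔU = nCvΔT = 1.21×28.7×(340−483) = -4970 J.
Q = 0 for an adiabatic process, so W = −ΔU = 4970 J.

4970 J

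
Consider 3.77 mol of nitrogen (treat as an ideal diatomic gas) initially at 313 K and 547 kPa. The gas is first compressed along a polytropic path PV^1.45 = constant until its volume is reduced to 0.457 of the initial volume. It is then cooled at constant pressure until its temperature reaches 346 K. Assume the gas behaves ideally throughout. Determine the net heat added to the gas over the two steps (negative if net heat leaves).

-9730 J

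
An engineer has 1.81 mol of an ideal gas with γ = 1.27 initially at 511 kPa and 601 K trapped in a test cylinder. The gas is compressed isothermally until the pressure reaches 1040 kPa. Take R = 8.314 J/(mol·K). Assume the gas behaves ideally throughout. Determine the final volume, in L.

8.70 L

V₁ = nRT₁/P₁ = 1.81×8.314×601/511 = 17.7 L.
Isothermal: T stays 601 K; PV = const ⇒ V₂ = 8.70 L, P₂ = 1040 kPa.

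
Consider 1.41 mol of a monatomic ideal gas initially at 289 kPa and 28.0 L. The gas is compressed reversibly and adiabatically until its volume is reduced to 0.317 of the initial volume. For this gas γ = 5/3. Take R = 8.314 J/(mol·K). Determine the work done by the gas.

-14000 J

T₁ = P₁V₁/(nR) = 289×28.0/(1.41×8.314) = 690 K.
Adiabatic: TV^(γ−1) = const ⇒ T₂ = 690×(3.15)^0.667 = 1480 K; PV^γ = const ⇒ P₂ = 1960 kPa.
ΔU = nCvΔT = 1.41×12.5×(1480−690) = 14000 J.
Q = 0 for an adiabatic process, so W = −ΔU = -14000 J.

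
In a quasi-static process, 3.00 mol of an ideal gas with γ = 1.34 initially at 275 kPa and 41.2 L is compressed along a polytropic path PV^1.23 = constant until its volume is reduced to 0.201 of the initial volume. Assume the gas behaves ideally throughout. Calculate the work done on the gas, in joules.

T₁ = P₁V₁/(nR) = 275×41.2/(3.00×8.314) = 454 K.
Polytropic n=1.23: T₂ = T₁(V₁/V₂)^(n−1) = 454×(4.98)^0.23 = 657 K; P₂ = P₁(V₁/V₂)^n = 1980 kPa.
W = (P₁V₁−P₂V₂)/(n−1) = (275×41.2−1980×8.28)/0.23 = -22000 J.
Work done on the gas = −W_by = 22000 J.

22000 J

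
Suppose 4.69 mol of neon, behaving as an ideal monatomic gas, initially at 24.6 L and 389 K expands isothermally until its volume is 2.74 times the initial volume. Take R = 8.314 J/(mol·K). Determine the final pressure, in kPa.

225 kPa

P₁ = nRT₁/V₁ = 4.69×8.314×389/24.6 = 617 kPa.
Isothermal: T stays 389 K; PV = const ⇒ V₂ = 67.4 L, P₂ = 225 kPa.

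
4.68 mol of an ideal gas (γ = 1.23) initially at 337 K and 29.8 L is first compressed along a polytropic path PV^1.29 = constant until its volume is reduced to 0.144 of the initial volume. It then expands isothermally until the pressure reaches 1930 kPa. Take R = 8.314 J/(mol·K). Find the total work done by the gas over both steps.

P₁ = nRT₁/V₁ = 4.68×8.314×337/29.8 = 440 kPa.
Step 1 — Polytropic n=1.29: T₂ = T₁(V₁/V₂)^(n−1) = 337×(6.94)^0.29 = 591 K; P₂ = P₁(V₁/V₂)^n = 5360 kPa.
W = (P₁V₁−P₂V₂)/(n−1) = (440×29.8−5360×4.29)/0.29 = -34100 J.
ΔU = nCvΔT = 4.68×36.1×(591−337) = 43000 J.
Q = ΔU + W = 8900 J.
State after step 1: P = 5360 kPa, V = 4.29 L, T = 591 K.
Step 2 — Isothermal: T stays 591 K; PV = const ⇒ V₂ = 11.9 L, P₂ = 1930 kPa.
ΔU = 0 (ideal gas, T constant).
W = nRT ln(V₂/V₁) = 4.68×8.314×591×ln(2.78) = 23500 J.
Q = ΔU + W = 23500 J.
Net over both steps: W = -10600 J, Q = 32400 J, ΔU = 43000 J.

-10600 J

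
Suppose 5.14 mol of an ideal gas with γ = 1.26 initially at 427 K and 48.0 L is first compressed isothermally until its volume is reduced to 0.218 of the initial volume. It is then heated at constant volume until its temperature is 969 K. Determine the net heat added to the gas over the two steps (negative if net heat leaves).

61300 J

P₁ = nRT₁/V₁ = 5.14×8.314×427/48.0 = 380 kPa.
Step 1 — Isothermal: T stays 427 K; PV = const ⇒ V₂ = 10.5 L, P₂ = 1740 kPa.
ΔU = 0 (ideal gas, T constant).
W = nRT ln(V₂/V₁) = 5.14×8.314×427×ln(0.218) = -27800 J.
Q = ΔU + W = -27800 J.
State after step 1: P = 1740 kPa, V = 10.5 L, T = 427 K.
Step 2 — Isochoric: V stays 10.5 L; P/T = const ⇒ T₂ = 969 K, P₂ = 3960 kPa.
W = 0 (no volume change).
ΔU = nCvΔT = 5.14×32.0×(969−427) = 89100 J.
Q = ΔU = 89100 J.
Net over both steps: W = -27800 J, Q = 61300 J, ΔU = 89100 J.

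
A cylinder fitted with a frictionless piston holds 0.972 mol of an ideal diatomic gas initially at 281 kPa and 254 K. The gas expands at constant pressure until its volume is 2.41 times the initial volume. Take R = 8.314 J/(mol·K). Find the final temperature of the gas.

V₁ = nRT₁/P₁ = 0.972×8.314×254/281 = 7.30 L.
Isobaric: P stays 281 kPa; V/T = const ⇒ T₂ = 612 K, V₂ = 17.6 L.

612 K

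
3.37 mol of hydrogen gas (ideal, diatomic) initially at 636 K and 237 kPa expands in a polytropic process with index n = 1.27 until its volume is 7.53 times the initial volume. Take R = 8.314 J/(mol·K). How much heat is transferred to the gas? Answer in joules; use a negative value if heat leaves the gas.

V₁ = nRT₁/P₁ = 3.37×8.314×636/237 = 75.2 L.
Polytropic n=1.27: T₂ = T₁(V₁/V₂)^(n−1) = 636×(0.133)^0.27 = 369 K; P₂ = P₁(V₁/V₂)^n = 18.2 kPa.
W = (P₁V₁−P₂V₂)/(n−1) = (237×75.2−18.2×566)/0.27 = 27700 J.
ΔU = nCvΔT = 3.37×20.8×(369−636) = -18700 J.
Q = ΔU + W = 9010 J.

9010 J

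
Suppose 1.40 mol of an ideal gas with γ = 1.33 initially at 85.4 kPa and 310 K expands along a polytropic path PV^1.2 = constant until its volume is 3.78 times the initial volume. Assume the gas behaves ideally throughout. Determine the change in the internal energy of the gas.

-2550 J

V₁ = nRT₁/P₁ = 1.40×8.314×310/85.4 = 42.3 L.
Polytropic n=1.2: T₂ = T₁(V₁/V₂)^(n−1) = 310×(0.265)^0.20 = 238 K; P₂ = P₁(V₁/V₂)^n = 17.3 kPa.
For an ideal gas ΔU = nCvΔT with Cv = R/(γ−1) = 25.2 J/(mol·K).
ΔU = 1.40×25.2×(238−310) = -2550 J.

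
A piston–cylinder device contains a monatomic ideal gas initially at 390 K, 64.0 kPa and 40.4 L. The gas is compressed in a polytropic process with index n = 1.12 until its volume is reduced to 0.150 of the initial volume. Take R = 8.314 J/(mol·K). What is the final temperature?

Polytropic n=1.12: T₂ = T₁(V₁/V₂)^(n−1) = 390×(6.67)^0.12 = 490 K; P₂ = P₁(V₁/V₂)^n = 536 kPa.

490 K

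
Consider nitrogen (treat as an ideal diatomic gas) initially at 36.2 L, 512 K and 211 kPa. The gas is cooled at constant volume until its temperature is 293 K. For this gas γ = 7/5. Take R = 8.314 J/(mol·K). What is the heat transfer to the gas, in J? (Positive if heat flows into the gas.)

-8170 J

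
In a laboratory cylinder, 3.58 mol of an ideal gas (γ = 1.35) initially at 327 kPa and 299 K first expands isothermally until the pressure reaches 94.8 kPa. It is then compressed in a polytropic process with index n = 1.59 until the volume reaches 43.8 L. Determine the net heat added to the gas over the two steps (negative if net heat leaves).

V₁ = nRT₁/P₁ = 3.58×8.314×299/327 = 27.2 L.
Step 1 — Isothermal: T stays 299 K; PV = const ⇒ V₂ = 93.9 L, P₂ = 94.8 kPa.
ΔU = 0 (ideal gas, T constant).
W = nRT ln(V₂/V₁) = 3.58×8.314×299×ln(3.45) = 11000 J.
Q = ΔU + W = 11000 J.
State after step 1: P = 94.8 kPa, V = 93.9 L, T = 299 K.
Step 2 — Polytropic n=1.59: T₂ = T₁(V₁/V₂)^(n−1) = 299×(2.14)^0.59 = 469 K; P₂ = P₁(V₁/V₂)^n = 319 kPa.
W = (P₁V₁−P₂V₂)/(n−1) = (94.8×93.9−319×43.8)/0.59 = -8570 J.
ΔU = nCvΔT = 3.58×23.8×(469−299) = 14400 J.
Q = ΔU + W = 5870 J.
Net over both steps: W = 2450 J, Q = 16900 J, ΔU = 14400 J.

16900 J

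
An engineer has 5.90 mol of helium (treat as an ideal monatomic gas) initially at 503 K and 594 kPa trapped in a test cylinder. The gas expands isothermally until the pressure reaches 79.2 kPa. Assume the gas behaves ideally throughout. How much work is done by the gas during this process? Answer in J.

V₁ = nRT₁/P₁ = 5.90×8.314×503/594 = 41.5 L.
Isothermal: T stays 503 K; PV = const ⇒ V₂ = 312 L, P₂ = 79.2 kPa.
W = nRT ln(V₂/V₁) = 5.90×8.314×503×ln(7.50) = 49700 J.

49700 J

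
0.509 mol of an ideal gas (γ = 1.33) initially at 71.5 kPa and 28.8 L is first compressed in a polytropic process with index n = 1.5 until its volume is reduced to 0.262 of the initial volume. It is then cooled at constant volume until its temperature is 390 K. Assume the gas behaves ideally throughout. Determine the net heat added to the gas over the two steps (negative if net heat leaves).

-5170 J

T₁ = P₁V₁/(nR) = 71.5×28.8/(0.509×8.314) = 487 K.
Step 1 — Polytropic n=1.5: T₂ = T₁(V₁/V₂)^(n−1) = 487×(3.82)^0.50 = 951 K; P₂ = P₁(V₁/V₂)^n = 533 kPa.
W = (P₁V₁−P₂V₂)/(n−1) = (71.5×28.8−533×7.55)/0.50 = -3930 J.
ΔU = nCvΔT = 0.509×25.2×(951−487) = 5950 J.
Q = ΔU + W = 2020 J.
State after step 1: P = 533 kPa, V = 7.55 L, T = 951 K.
Step 2 — Isochoric: V stays 7.55 L; P/T = const ⇒ T₂ = 390 K, P₂ = 219 kPa.
W = 0 (no volume change).
ΔU = nCvΔT = 0.509×25.2×(390−951) = -7190 J.
Q = ΔU = -7190 J.
Net over both steps: W = -3930 J, Q = -5170 J, ΔU = -1240 J.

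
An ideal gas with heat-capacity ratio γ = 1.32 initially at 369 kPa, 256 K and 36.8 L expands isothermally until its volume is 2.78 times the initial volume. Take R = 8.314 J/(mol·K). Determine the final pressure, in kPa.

133 kPa

Isothermal: T stays 256 K; PV = const ⇒ V₂ = 102 L, P₂ = 133 kPa.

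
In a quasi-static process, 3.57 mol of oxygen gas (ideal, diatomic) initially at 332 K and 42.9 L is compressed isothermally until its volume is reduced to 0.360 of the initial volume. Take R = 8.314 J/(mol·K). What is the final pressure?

638 kPa

P₁ = nRT₁/V₁ = 3.57×8.314×332/42.9 = 230 kPa.
Isothermal: T stays 332 K; PV = const ⇒ V₂ = 15.4 L, P₂ = 638 kPa.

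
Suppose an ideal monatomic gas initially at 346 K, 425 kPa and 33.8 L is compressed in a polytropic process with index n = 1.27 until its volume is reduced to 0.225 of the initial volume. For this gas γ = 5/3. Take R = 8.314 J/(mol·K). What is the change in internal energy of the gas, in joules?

n = P₁V₁/(RT₁) = 425×33.8/(8.314×346) = 4.99 mol.
Polytropic n=1.27: T₂ = T₁(V₁/V₂)^(n−1) = 346×(4.44)^0.27 = 518 K; P₂ = P₁(V₁/V₂)^n = 2830 kPa.
For an ideal gas ΔU = nCvΔT with Cv = (3/2)R = 12.5 J/(mol·K).
ΔU = 4.99×12.5×(518−346) = 10700 J.

10700 J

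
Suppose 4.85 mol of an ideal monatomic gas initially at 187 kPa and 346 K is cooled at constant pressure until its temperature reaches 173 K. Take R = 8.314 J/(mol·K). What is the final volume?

37.3 L

V₁ = nRT₁/P₁ = 4.85×8.314×346/187 = 74.6 L.
Isobaric: P stays 187 kPa; V/T = const ⇒ T₂ = 173 K, V₂ = 37.3 L.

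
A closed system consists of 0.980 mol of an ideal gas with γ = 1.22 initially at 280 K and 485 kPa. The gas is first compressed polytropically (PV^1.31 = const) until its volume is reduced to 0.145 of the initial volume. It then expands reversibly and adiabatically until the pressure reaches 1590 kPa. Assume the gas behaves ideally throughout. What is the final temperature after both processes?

400 K

V₁ = nRT₁/P₁ = 0.980×8.314×280/485 = 4.70 L.
Step 1 — Polytropic n=1.31: T₂ = T₁(V₁/V₂)^(n−1) = 280×(6.90)^0.31 = 509 K; P₂ = P₁(V₁/V₂)^n = 6090 kPa.
W = (P₁V₁−P₂V₂)/(n−1) = (485×4.70−6090×0.682)/0.31 = -6030 J.
ΔU = nCvΔT = 0.980×37.8×(509−280) = 8500 J.
Q = ΔU + W = 2470 J.
State after step 1: P = 6090 kPa, V = 0.682 L, T = 509 K.
Step 2 — Adiabatic: T₂/T₁ = (P₂/P₁)^((γ−1)/γ) ⇒ T₂ = 509×(0.261)^0.180 = 400 K; V₂ = 2.05 L.
ΔU = nCvΔT = 0.980×37.8×(400−509) = -4060 J.
Q = 0 for an adiabatic process, so W = −ΔU = 4060 J.
Net over both steps: W = -1980 J, Q = 2470 J, ΔU = 4440 J.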